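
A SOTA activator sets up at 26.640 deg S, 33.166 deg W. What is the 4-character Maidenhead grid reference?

Shift to the Maidenhead origin (180°W, 90°S): lon 146.83, lat 63.36.
Field: 146.83/20 → 7 → H, 63.36/10 → 6 → G; chars HG.
Square: 6.83/2 → 3, 3.36/1 → 3; chars 33.

HG33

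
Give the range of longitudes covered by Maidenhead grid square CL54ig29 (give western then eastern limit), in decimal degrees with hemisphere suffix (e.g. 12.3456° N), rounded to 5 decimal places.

Field C=2, L=11: +2·20° lon, +11·10° lat → SW at lon -140°, lat 20°.
Square 5, 4: +5·2° lon, +4·1° lat → SW at lon -130°, lat 24°.
Subsquare i=8, g=6: +8·0.0833333° lon, +6·0.0416667° lat → SW at lon -129.333°, lat 24.25°.
Extended square 2, 9: +2·0.00833333° lon, +9·0.00416667° lat → SW at lon -129.317°, lat 24.2875°.
Cell spans 0.00833333° lon × 0.00416667° lat.
west 129.31667° W, east 129.30833° W.

129.31667° W, 129.30833° W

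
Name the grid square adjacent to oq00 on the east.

OQ10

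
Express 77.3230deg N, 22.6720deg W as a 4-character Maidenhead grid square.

HQ87

Add 180° to longitude and 90° to latitude: 157.33, 167.32.
Field: 157.33/20 → 7 → H, 167.32/10 → 16 → Q; chars HQ.
Square: 17.33/2 → 8, 7.32/1 → 7; chars 87.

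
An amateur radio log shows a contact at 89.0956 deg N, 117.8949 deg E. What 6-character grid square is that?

Offset from 180°W / 90°S: lon 297.8949°, lat 179.0956°.
Field (20°×10°, letters A–R): lon ⌊297.8949/20⌋ = 14 → O; lat ⌊179.0956/10⌋ = 17 → R.
Square (2°×1°, digits 0–9): lon ⌊17.8949/2⌋ = 8; lat ⌊9.0956/1⌋ = 9.
Subsquare (5′×2.5′, letters a–x): lon ⌊1.8949/0.0833333⌋ = 22 → w; lat ⌊0.0956/0.0416667⌋ = 2 → c.

OR89wc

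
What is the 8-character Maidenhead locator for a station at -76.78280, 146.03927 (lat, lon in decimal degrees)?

QB33af42

Add 180° to longitude and 90° to latitude: 326.03927, 13.21720.
Field (20°×10°, letters A–R): lon ⌊326.03927/20⌋ = 16 → Q; lat ⌊13.21720/10⌋ = 1 → B.
Square (2°×1°, digits 0–9): lon ⌊6.03927/2⌋ = 3; lat ⌊3.21720/1⌋ = 3.
Subsquare (5′×2.5′, letters a–x): lon ⌊0.03927/0.0833333⌋ = 0 → a; lat ⌊0.21720/0.0416667⌋ = 5 → f.
Extended square (30″×15″, digits 0–9): lon ⌊0.03927/0.00833333⌋ = 4; lat ⌊0.00887/0.00416667⌋ = 2.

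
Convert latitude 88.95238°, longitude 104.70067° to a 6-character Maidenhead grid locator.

Offset from 180°W / 90°S: lon 284.7007°, lat 178.9524°.
Field: 284.7007/20 → 14 → O, 178.9524/10 → 17 → R; chars OR.
Square: 4.7007/2 → 2, 8.9524/1 → 8; chars 28.
Subsquare: 0.7007/0.0833333 → 8 → i, 0.9524/0.0416667 → 22 → w; chars iw.

OR28iw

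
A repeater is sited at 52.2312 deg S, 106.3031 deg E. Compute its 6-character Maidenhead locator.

OD37ds

Offset from 180°W / 90°S: lon 286.3031°, lat 37.7688°.
Field (20°×10°, letters A–R): lon ⌊286.3031/20⌋ = 14 → O; lat ⌊37.7688/10⌋ = 3 → D.
Square (2°×1°, digits 0–9): lon ⌊6.3031/2⌋ = 3; lat ⌊7.7688/1⌋ = 7.
Subsquare (5′×2.5′, letters a–x): lon ⌊0.3031/0.0833333⌋ = 3 → d; lat ⌊0.7688/0.0416667⌋ = 18 → s.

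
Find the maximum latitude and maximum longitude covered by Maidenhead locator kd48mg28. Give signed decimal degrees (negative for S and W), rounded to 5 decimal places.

-51.71250, 29.02500

Field K=10, D=3: +10·20° lon, +3·10° lat → SW at lon 20°, lat -60°.
Square 4, 8: +4·2° lon, +8·1° lat → SW at lon 28°, lat -52°.
Subsquare m=12, g=6: +12·0.0833333° lon, +6·0.0416667° lat → SW at lon 29°, lat -51.75°.
Extended square 2, 8: +2·0.00833333° lon, +8·0.00416667° lat → SW at lon 29.0167°, lat -51.7167°.
Cell spans 0.00833333° lon × 0.00416667° lat. NE corner is SW corner plus one full cell.
latitude -51.71250, longitude 29.02500.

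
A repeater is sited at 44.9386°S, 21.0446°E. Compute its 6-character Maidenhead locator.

Add 180° to longitude and 90° to latitude: 201.0446, 45.0614.
Field: lon ⌊201.0446/20⌋ = 10 → K; lat ⌊45.0614/10⌋ = 4 → E.
Square: lon ⌊1.0446/2⌋ = 0; lat ⌊5.0614/1⌋ = 5.
Subsquare: lon ⌊1.0446/0.0833333⌋ = 12 → m; lat ⌊0.0614/0.0416667⌋ = 1 → b.

KE05mb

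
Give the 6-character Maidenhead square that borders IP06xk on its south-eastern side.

IP16aj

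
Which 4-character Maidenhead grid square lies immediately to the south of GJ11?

GJ10

Latitude square 1; −1 → 0.
The longitude characters are unchanged.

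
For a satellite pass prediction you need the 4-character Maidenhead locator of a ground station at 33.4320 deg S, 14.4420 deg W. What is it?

Add 180° to longitude and 90° to latitude: 165.56, 56.57.
Field: lon ⌊165.56/20⌋ = 8 → I; lat ⌊56.57/10⌋ = 5 → F.
Square: lon ⌊5.56/2⌋ = 2; lat ⌊6.57/1⌋ = 6.

IF26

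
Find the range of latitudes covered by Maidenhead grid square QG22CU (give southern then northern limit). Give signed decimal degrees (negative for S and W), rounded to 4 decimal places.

-27.1667, -27.1250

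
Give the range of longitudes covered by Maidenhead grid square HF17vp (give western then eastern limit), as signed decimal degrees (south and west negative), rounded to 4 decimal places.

-36.2500, -36.1667

Field H=7, F=5: +7·20° lon, +5·10° lat → SW at lon -40°, lat -40°.
Square 1, 7: +1·2° lon, +7·1° lat → SW at lon -38°, lat -33°.
Subsquare v=21, p=15: +21·0.0833333° lon, +15·0.0416667° lat → SW at lon -36.25°, lat -32.375°.
Cell spans 0.0833333° lon × 0.0416667° lat.
west -36.2500, east -36.1667.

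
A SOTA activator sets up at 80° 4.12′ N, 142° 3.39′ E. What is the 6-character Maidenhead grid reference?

Offset from 180°W / 90°S: lon 322.0565°, lat 170.0687°.
Field: lon ⌊322.0565/20⌋ = 16 → Q; lat ⌊170.0687/10⌋ = 17 → R.
Square: lon ⌊2.0565/2⌋ = 1; lat ⌊0.0687/1⌋ = 0.
Subsquare: lon ⌊0.0565/0.0833333⌋ = 0 → a; lat ⌊0.0687/0.0416667⌋ = 1 → b.

QR10ab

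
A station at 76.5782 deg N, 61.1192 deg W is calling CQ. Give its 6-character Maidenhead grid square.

Shift to the Maidenhead origin (180°W, 90°S): lon 118.8808, lat 166.5782.
Field: lon ⌊118.8808/20⌋ = 5 → F; lat ⌊166.5782/10⌋ = 16 → Q.
Square: lon ⌊18.8808/2⌋ = 9; lat ⌊6.5782/1⌋ = 6.
Subsquare: lon ⌊0.8808/0.0833333⌋ = 10 → k; lat ⌊0.5782/0.0416667⌋ = 13 → n.

FQ96kn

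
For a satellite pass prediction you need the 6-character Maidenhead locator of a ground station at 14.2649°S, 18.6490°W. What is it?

IH05qr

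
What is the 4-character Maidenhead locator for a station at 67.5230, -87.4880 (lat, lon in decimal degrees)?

EP67

Add 180° to longitude and 90° to latitude: 92.51, 157.52.
Field: lon ⌊92.51/20⌋ = 4 → E; lat ⌊157.52/10⌋ = 15 → P.
Square: lon ⌊12.51/2⌋ = 6; lat ⌊7.52/1⌋ = 7.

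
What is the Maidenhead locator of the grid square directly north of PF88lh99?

Latitude extended square 9; +1 → 10, wraps to 0, carry into subsquare.
Latitude subsquare h = 7; +1 → 8 = i.
The longitude characters are unchanged.

PF88li90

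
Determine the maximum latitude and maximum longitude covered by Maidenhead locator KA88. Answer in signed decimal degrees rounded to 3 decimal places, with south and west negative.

-81.000, 38.000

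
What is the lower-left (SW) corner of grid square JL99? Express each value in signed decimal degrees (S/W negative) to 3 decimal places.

29.000, 18.000

Field J=9, L=11: +9·20° lon, +11·10° lat → SW at lon 0°, lat 20°.
Square 9, 9: +9·2° lon, +9·1° lat → SW at lon 18°, lat 29°.
latitude 29.000, longitude 18.000.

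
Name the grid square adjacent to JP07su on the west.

JP07ru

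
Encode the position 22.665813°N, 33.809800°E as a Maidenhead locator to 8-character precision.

KL62vp79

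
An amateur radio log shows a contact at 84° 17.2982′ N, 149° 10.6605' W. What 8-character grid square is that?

Add 180° to longitude and 90° to latitude: 30.82233, 174.28830.
Field (20°×10°, letters A–R): lon ⌊30.82233/20⌋ = 1 → B; lat ⌊174.28830/10⌋ = 17 → R.
Square (2°×1°, digits 0–9): lon ⌊10.82233/2⌋ = 5; lat ⌊4.28830/1⌋ = 4.
Subsquare (5′×2.5′, letters a–x): lon ⌊0.82233/0.0833333⌋ = 9 → j; lat ⌊0.28830/0.0416667⌋ = 6 → g.
Extended square (30″×15″, digits 0–9): lon ⌊0.07233/0.00833333⌋ = 8; lat ⌊0.03830/0.00416667⌋ = 9.

BR54jg89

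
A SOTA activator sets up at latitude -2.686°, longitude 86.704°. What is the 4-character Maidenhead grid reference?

Add 180° to longitude and 90° to latitude: 266.70, 87.31.
Field: 266.70/20 → 13 → N, 87.31/10 → 8 → I; chars NI.
Square: 6.70/2 → 3, 7.31/1 → 7; chars 37.

NI37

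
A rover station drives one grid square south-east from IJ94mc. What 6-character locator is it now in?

Longitude subsquare m = 12; +1 → 13 = n.
Latitude subsquare c = 2; −1 → 1 = b.

IJ94nb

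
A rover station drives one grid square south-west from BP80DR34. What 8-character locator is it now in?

Longitude extended square 3; −1 → 2.
Latitude extended square 4; −1 → 3.

BP80dr23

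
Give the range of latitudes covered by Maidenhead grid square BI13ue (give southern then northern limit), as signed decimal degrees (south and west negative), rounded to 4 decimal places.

-6.8333, -6.7917

Field B=1, I=8: +1·20° lon, +8·10° lat → SW at lon -160°, lat -10°.
Square 1, 3: +1·2° lon, +3·1° lat → SW at lon -158°, lat -7°.
Subsquare u=20, e=4: +20·0.0833333° lon, +4·0.0416667° lat → SW at lon -156.333°, lat -6.83333°.
Cell spans 0.0833333° lon × 0.0416667° lat.
south -6.8333, north -6.7917.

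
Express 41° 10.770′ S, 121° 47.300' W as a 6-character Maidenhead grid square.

CE98ct

Shift to the Maidenhead origin (180°W, 90°S): lon 58.2117, lat 48.8205.
Field: 58.2117/20 → 2 → C, 48.8205/10 → 4 → E; chars CE.
Square: 18.2117/2 → 9, 8.8205/1 → 8; chars 98.
Subsquare: 0.2117/0.0833333 → 2 → c, 0.8205/0.0416667 → 19 → t; chars ct.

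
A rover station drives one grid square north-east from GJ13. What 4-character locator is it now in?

GJ24

Longitude square 1; +1 → 2.
Latitude square 3; +1 → 4.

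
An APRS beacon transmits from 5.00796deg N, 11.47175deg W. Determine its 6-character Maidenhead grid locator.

IJ45ga

Shift to the Maidenhead origin (180°W, 90°S): lon 168.5283, lat 95.0080.
Field: lon ⌊168.5283/20⌋ = 8 → I; lat ⌊95.0080/10⌋ = 9 → J.
Square: lon ⌊8.5283/2⌋ = 4; lat ⌊5.0080/1⌋ = 5.
Subsquare: lon ⌊0.5283/0.0833333⌋ = 6 → g; lat ⌊0.0080/0.0416667⌋ = 0 → a.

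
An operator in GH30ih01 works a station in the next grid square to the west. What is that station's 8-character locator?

GH30hh91

Longitude extended square 0; −1 → -1, wraps to 9, carry into subsquare.
Longitude subsquare i = 8; −1 → 7 = h.
The latitude characters are unchanged.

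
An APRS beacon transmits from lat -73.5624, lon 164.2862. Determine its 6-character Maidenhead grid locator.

Add 180° to longitude and 90° to latitude: 344.2862, 16.4376.
Field: lon ⌊344.2862/20⌋ = 17 → R; lat ⌊16.4376/10⌋ = 1 → B.
Square: lon ⌊4.2862/2⌋ = 2; lat ⌊6.4376/1⌋ = 6.
Subsquare: lon ⌊0.2862/0.0833333⌋ = 3 → d; lat ⌊0.4376/0.0416667⌋ = 10 → k.

RB26dk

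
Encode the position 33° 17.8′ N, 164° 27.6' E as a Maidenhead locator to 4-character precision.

RM23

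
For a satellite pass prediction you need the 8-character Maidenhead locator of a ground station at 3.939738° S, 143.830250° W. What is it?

Add 180° to longitude and 90° to latitude: 36.16975, 86.06026.
Field: 36.16975/20 → 1 → B, 86.06026/10 → 8 → I; chars BI.
Square: 16.16975/2 → 8, 6.06026/1 → 6; chars 86.
Subsquare: 0.16975/0.0833333 → 2 → c, 0.06026/0.0416667 → 1 → b; chars cb.
Extended square: 0.00308/0.00833333 → 0, 0.01860/0.00416667 → 4; chars 04.

BI86cb04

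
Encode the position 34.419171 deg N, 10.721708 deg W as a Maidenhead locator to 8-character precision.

Add 180° to longitude and 90° to latitude: 169.27829, 124.41917.
Field: lon ⌊169.27829/20⌋ = 8 → I; lat ⌊124.41917/10⌋ = 12 → M.
Square: lon ⌊9.27829/2⌋ = 4; lat ⌊4.41917/1⌋ = 4.
Subsquare: lon ⌊1.27829/0.0833333⌋ = 15 → p; lat ⌊0.41917/0.0416667⌋ = 10 → k.
Extended square: lon ⌊0.02829/0.00833333⌋ = 3; lat ⌊0.00250/0.00416667⌋ = 0.

IM44pk30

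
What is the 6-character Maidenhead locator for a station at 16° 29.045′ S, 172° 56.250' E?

RH63lm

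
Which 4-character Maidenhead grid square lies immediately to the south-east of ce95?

DE04

Longitude square 9; +1 → 10, wraps to 0, carry into field.
Longitude field C = 2; +1 → 3 = D.
Latitude square 5; −1 → 4.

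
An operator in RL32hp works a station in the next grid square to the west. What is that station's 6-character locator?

Longitude subsquare h = 7; −1 → 6 = g.
The latitude characters are unchanged.

RL32gp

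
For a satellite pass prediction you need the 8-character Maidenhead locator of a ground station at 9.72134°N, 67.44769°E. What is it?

MJ39rr33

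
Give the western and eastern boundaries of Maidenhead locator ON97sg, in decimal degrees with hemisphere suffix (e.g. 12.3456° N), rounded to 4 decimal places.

Field O=14, N=13: +14·20° lon, +13·10° lat → SW at lon 100°, lat 40°.
Square 9, 7: +9·2° lon, +7·1° lat → SW at lon 118°, lat 47°.
Subsquare s=18, g=6: +18·0.0833333° lon, +6·0.0416667° lat → SW at lon 119.5°, lat 47.25°.
Cell spans 0.0833333° lon × 0.0416667° lat.
west 119.5000° E, east 119.5833° E.

119.5000° E, 119.5833° E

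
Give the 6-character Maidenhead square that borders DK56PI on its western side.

DK56oi

Longitude subsquare p = 15; −1 → 14 = o.
The latitude characters are unchanged.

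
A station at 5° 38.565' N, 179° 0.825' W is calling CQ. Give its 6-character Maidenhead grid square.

AJ05lp

Add 180° to longitude and 90° to latitude: 0.9863, 95.6428.
Field (20°×10°, letters A–R): 0.9863/20 → 0 → A, 95.6428/10 → 9 → J; chars AJ.
Square (2°×1°, digits 0–9): 0.9863/2 → 0, 5.6428/1 → 5; chars 05.
Subsquare (5′×2.5′, letters a–x): 0.9863/0.0833333 → 11 → l, 0.6428/0.0416667 → 15 → p; chars lp.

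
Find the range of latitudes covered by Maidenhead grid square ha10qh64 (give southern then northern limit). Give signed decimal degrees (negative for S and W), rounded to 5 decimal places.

-89.69167, -89.68750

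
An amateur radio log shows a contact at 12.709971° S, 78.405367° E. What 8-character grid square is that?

Shift to the Maidenhead origin (180°W, 90°S): lon 258.40537, lat 77.29003.
Field: lon ⌊258.40537/20⌋ = 12 → M; lat ⌊77.29003/10⌋ = 7 → H.
Square: lon ⌊18.40537/2⌋ = 9; lat ⌊7.29003/1⌋ = 7.
Subsquare: lon ⌊0.40537/0.0833333⌋ = 4 → e; lat ⌊0.29003/0.0416667⌋ = 6 → g.
Extended square: lon ⌊0.07203/0.00833333⌋ = 8; lat ⌊0.04003/0.00416667⌋ = 9.

MH97eg89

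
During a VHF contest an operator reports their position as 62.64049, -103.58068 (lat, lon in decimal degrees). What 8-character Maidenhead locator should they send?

Shift to the Maidenhead origin (180°W, 90°S): lon 76.41932, lat 152.64049.
Field (20°×10°, letters A–R): lon ⌊76.41932/20⌋ = 3 → D; lat ⌊152.64049/10⌋ = 15 → P.
Square (2°×1°, digits 0–9): lon ⌊16.41932/2⌋ = 8; lat ⌊2.64049/1⌋ = 2.
Subsquare (5′×2.5′, letters a–x): lon ⌊0.41932/0.0833333⌋ = 5 → f; lat ⌊0.64049/0.0416667⌋ = 15 → p.
Extended square (30″×15″, digits 0–9): lon ⌊0.00265/0.00833333⌋ = 0; lat ⌊0.01549/0.00416667⌋ = 3.

DP82fp03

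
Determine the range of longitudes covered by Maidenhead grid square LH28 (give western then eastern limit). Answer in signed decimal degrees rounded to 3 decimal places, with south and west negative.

Field L=11, H=7: +11·20° lon, +7·10° lat → SW at lon 40°, lat -20°.
Square 2, 8: +2·2° lon, +8·1° lat → SW at lon 44°, lat -12°.
Cell spans 2° lon × 1° lat.
west 44.000, east 46.000.

44.000, 46.000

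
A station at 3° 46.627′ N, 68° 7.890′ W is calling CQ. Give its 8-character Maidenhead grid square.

Shift to the Maidenhead origin (180°W, 90°S): lon 111.86850, lat 93.77712.
Field: 111.86850/20 → 5 → F, 93.77712/10 → 9 → J; chars FJ.
Square: 11.86850/2 → 5, 3.77712/1 → 3; chars 53.
Subsquare: 1.86850/0.0833333 → 22 → w, 0.77712/0.0416667 → 18 → s; chars ws.
Extended square: 0.03517/0.00833333 → 4, 0.02712/0.00416667 → 6; chars 46.

FJ53ws46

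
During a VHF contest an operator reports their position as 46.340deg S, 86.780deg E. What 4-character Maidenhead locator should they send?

Shift to the Maidenhead origin (180°W, 90°S): lon 266.78, lat 43.66.
Field (20°×10°, letters A–R): lon ⌊266.78/20⌋ = 13 → N; lat ⌊43.66/10⌋ = 4 → E.
Square (2°×1°, digits 0–9): lon ⌊6.78/2⌋ = 3; lat ⌊3.66/1⌋ = 3.

NE33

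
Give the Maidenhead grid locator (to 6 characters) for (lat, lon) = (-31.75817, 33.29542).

KF68pf

Add 180° to longitude and 90° to latitude: 213.2954, 58.2418.
Field (20°×10°, letters A–R): 213.2954/20 → 10 → K, 58.2418/10 → 5 → F; chars KF.
Square (2°×1°, digits 0–9): 13.2954/2 → 6, 8.2418/1 → 8; chars 68.
Subsquare (5′×2.5′, letters a–x): 1.2954/0.0833333 → 15 → p, 0.2418/0.0416667 → 5 → f; chars pf.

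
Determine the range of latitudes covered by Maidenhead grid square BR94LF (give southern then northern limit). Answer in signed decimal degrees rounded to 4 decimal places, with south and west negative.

84.2083, 84.2500

Field B=1, R=17: +1·20° lon, +17·10° lat → SW at lon -160°, lat 80°.
Square 9, 4: +9·2° lon, +4·1° lat → SW at lon -142°, lat 84°.
Subsquare l=11, f=5: +11·0.0833333° lon, +5·0.0416667° lat → SW at lon -141.083°, lat 84.2083°.
Cell spans 0.0833333° lon × 0.0416667° lat.
south 84.2083, north 84.2500.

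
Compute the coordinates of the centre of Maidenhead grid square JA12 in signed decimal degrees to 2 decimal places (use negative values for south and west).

Field J=9, A=0: +9·20° lon, +0·10° lat → SW at lon 0°, lat -90°.
Square 1, 2: +1·2° lon, +2·1° lat → SW at lon 2°, lat -88°.
Cell spans 2° lon × 1° lat. Centre is SW corner plus half of each.
latitude -87.50, longitude 3.00.

-87.50, 3.00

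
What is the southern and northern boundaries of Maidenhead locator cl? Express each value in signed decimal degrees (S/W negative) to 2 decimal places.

20.00, 30.00

Field C=2, L=11: +2·20° lon, +11·10° lat → SW at lon -140°, lat 20°.
Cell spans 20° lon × 10° lat.
south 20.00, north 30.00.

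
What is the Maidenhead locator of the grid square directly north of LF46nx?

Latitude subsquare x = 23; +1 → 24, wraps to 0 = a, carry into square.
Latitude square 6; +1 → 7.
The longitude characters are unchanged.

LF47na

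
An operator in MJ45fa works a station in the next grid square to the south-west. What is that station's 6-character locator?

MJ44ex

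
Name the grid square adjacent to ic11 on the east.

IC21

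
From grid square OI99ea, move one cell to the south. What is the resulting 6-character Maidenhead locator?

OI98ex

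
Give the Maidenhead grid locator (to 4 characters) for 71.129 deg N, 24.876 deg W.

Add 180° to longitude and 90° to latitude: 155.12, 161.13.
Field: lon ⌊155.12/20⌋ = 7 → H; lat ⌊161.13/10⌋ = 16 → Q.
Square: lon ⌊15.12/2⌋ = 7; lat ⌊1.13/1⌋ = 1.

HQ71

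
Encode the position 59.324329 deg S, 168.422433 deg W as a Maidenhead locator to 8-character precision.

Offset from 180°W / 90°S: lon 11.57757°, lat 30.67567°.
Field: 11.57757/20 → 0 → A, 30.67567/10 → 3 → D; chars AD.
Square: 11.57757/2 → 5, 0.67567/1 → 0; chars 50.
Subsquare: 1.57757/0.0833333 → 18 → s, 0.67567/0.0416667 → 16 → q; chars sq.
Extended square: 0.07757/0.00833333 → 9, 0.00900/0.00416667 → 2; chars 92.

AD50sq92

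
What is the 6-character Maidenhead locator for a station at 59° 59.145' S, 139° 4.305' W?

Offset from 180°W / 90°S: lon 40.9282°, lat 30.0142°.
Field: 40.9282/20 → 2 → C, 30.0142/10 → 3 → D; chars CD.
Square: 0.9282/2 → 0, 0.0142/1 → 0; chars 00.
Subsquare: 0.9282/0.0833333 → 11 → l, 0.0142/0.0416667 → 0 → a; chars la.

CD00la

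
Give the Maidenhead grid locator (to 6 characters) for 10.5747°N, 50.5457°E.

LK50gn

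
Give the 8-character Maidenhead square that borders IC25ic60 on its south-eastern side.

IC25ib79

Longitude extended square 6; +1 → 7.
Latitude extended square 0; −1 → -1, wraps to 9, carry into subsquare.
Latitude subsquare c = 2; −1 → 1 = b.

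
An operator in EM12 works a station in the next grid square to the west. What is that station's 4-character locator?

EM02

Longitude square 1; −1 → 0.
The latitude characters are unchanged.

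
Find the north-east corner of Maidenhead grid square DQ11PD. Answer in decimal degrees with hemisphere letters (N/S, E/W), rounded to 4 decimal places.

Field D=3, Q=16: +3·20° lon, +16·10° lat → SW at lon -120°, lat 70°.
Square 1, 1: +1·2° lon, +1·1° lat → SW at lon -118°, lat 71°.
Subsquare p=15, d=3: +15·0.0833333° lon, +3·0.0416667° lat → SW at lon -116.75°, lat 71.125°.
Cell spans 0.0833333° lon × 0.0416667° lat. NE corner is SW corner plus one full cell.
latitude 71.1667° N, longitude 116.6667° W.

71.1667° N, 116.6667° W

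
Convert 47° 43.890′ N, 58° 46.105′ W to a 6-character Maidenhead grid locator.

Add 180° to longitude and 90° to latitude: 121.2316, 137.7315.
Field: lon ⌊121.2316/20⌋ = 6 → G; lat ⌊137.7315/10⌋ = 13 → N.
Square: lon ⌊1.2316/2⌋ = 0; lat ⌊7.7315/1⌋ = 7.
Subsquare: lon ⌊1.2316/0.0833333⌋ = 14 → o; lat ⌊0.7315/0.0416667⌋ = 17 → r.

GN07or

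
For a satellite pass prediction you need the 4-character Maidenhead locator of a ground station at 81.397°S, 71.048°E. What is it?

Offset from 180°W / 90°S: lon 251.05°, lat 8.60°.
Field: 251.05/20 → 12 → M, 8.60/10 → 0 → A; chars MA.
Square: 11.05/2 → 5, 8.60/1 → 8; chars 58.

MA58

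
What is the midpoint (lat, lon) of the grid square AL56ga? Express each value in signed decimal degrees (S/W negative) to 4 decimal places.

26.0208, -169.4583

Field A=0, L=11: +0·20° lon, +11·10° lat → SW at lon -180°, lat 20°.
Square 5, 6: +5·2° lon, +6·1° lat → SW at lon -170°, lat 26°.
Subsquare g=6, a=0: +6·0.0833333° lon, +0·0.0416667° lat → SW at lon -169.5°, lat 26°.
Cell spans 0.0833333° lon × 0.0416667° lat. Centre is SW corner plus half of each.
latitude 26.0208, longitude -169.4583.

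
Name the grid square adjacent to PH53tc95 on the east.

Longitude extended square 9; +1 → 10, wraps to 0, carry into subsquare.
Longitude subsquare t = 19; +1 → 20 = u.
The latitude characters are unchanged.

PH53uc05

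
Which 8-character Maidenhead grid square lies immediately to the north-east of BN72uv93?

Longitude extended square 9; +1 → 10, wraps to 0, carry into subsquare.
Longitude subsquare u = 20; +1 → 21 = v.
Latitude extended square 3; +1 → 4.

BN72vv04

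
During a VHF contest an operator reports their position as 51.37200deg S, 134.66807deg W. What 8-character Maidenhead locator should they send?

Add 180° to longitude and 90° to latitude: 45.33193, 38.62800.
Field: lon ⌊45.33193/20⌋ = 2 → C; lat ⌊38.62800/10⌋ = 3 → D.
Square: lon ⌊5.33193/2⌋ = 2; lat ⌊8.62800/1⌋ = 8.
Subsquare: lon ⌊1.33193/0.0833333⌋ = 15 → p; lat ⌊0.62800/0.0416667⌋ = 15 → p.
Extended square: lon ⌊0.08193/0.00833333⌋ = 9; lat ⌊0.00300/0.00416667⌋ = 0.

CD28pp90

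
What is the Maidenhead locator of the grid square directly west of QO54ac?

Longitude subsquare a = 0; −1 → -1, wraps to 23 = x, carry into square.
Longitude square 5; −1 → 4.
The latitude characters are unchanged.

QO44xc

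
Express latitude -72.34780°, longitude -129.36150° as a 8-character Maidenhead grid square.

CB57hp66

Shift to the Maidenhead origin (180°W, 90°S): lon 50.63850, lat 17.65220.
Field: 50.63850/20 → 2 → C, 17.65220/10 → 1 → B; chars CB.
Square: 10.63850/2 → 5, 7.65220/1 → 7; chars 57.
Subsquare: 0.63850/0.0833333 → 7 → h, 0.65220/0.0416667 → 15 → p; chars hp.
Extended square: 0.05517/0.00833333 → 6, 0.02720/0.00416667 → 6; chars 66.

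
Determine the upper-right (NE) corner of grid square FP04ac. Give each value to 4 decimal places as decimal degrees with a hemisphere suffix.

64.1250° N, 79.9167° W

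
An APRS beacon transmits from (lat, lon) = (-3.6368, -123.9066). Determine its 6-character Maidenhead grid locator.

CI86bi

Offset from 180°W / 90°S: lon 56.0934°, lat 86.3632°.
Field: lon ⌊56.0934/20⌋ = 2 → C; lat ⌊86.3632/10⌋ = 8 → I.
Square: lon ⌊16.0934/2⌋ = 8; lat ⌊6.3632/1⌋ = 6.
Subsquare: lon ⌊0.0934/0.0833333⌋ = 1 → b; lat ⌊0.3632/0.0416667⌋ = 8 → i.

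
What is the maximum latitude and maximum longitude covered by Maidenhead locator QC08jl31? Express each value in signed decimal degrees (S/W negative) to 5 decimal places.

-61.53333, 140.78333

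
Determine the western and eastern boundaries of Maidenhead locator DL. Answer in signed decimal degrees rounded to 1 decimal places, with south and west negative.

-120.0, -100.0

Field D=3, L=11: +3·20° lon, +11·10° lat → SW at lon -120°, lat 20°.
Cell spans 20° lon × 10° lat.
west -120.0, east -100.0.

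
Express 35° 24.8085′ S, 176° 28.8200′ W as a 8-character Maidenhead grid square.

Offset from 180°W / 90°S: lon 3.51967°, lat 54.58653°.
Field (20°×10°, letters A–R): 3.51967/20 → 0 → A, 54.58653/10 → 5 → F; chars AF.
Square (2°×1°, digits 0–9): 3.51967/2 → 1, 4.58653/1 → 4; chars 14.
Subsquare (5′×2.5′, letters a–x): 1.51967/0.0833333 → 18 → s, 0.58653/0.0416667 → 14 → o; chars so.
Extended square (30″×15″, digits 0–9): 0.01967/0.00833333 → 2, 0.00319/0.00416667 → 0; chars 20.

AF14so20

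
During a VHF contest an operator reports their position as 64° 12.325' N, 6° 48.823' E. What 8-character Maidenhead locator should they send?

JP34je79

Shift to the Maidenhead origin (180°W, 90°S): lon 186.81372, lat 154.20542.
Field: lon ⌊186.81372/20⌋ = 9 → J; lat ⌊154.20542/10⌋ = 15 → P.
Square: lon ⌊6.81372/2⌋ = 3; lat ⌊4.20542/1⌋ = 4.
Subsquare: lon ⌊0.81372/0.0833333⌋ = 9 → j; lat ⌊0.20542/0.0416667⌋ = 4 → e.
Extended square: lon ⌊0.06372/0.00833333⌋ = 7; lat ⌊0.03875/0.00416667⌋ = 9.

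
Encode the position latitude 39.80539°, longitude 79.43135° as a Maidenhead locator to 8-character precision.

Offset from 180°W / 90°S: lon 259.43135°, lat 129.80539°.
Field: lon ⌊259.43135/20⌋ = 12 → M; lat ⌊129.80539/10⌋ = 12 → M.
Square: lon ⌊19.43135/2⌋ = 9; lat ⌊9.80539/1⌋ = 9.
Subsquare: lon ⌊1.43135/0.0833333⌋ = 17 → r; lat ⌊0.80539/0.0416667⌋ = 19 → t.
Extended square: lon ⌊0.01468/0.00833333⌋ = 1; lat ⌊0.01372/0.00416667⌋ = 3.

MM99rt13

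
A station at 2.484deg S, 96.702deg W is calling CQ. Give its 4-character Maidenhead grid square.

EI17

Offset from 180°W / 90°S: lon 83.30°, lat 87.52°.
Field (20°×10°, letters A–R): lon ⌊83.30/20⌋ = 4 → E; lat ⌊87.52/10⌋ = 8 → I.
Square (2°×1°, digits 0–9): lon ⌊3.30/2⌋ = 1; lat ⌊7.52/1⌋ = 7.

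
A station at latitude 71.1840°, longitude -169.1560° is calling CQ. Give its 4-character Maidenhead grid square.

AQ51

Shift to the Maidenhead origin (180°W, 90°S): lon 10.84, lat 161.18.
Field: lon ⌊10.84/20⌋ = 0 → A; lat ⌊161.18/10⌋ = 16 → Q.
Square: lon ⌊10.84/2⌋ = 5; lat ⌊1.18/1⌋ = 1.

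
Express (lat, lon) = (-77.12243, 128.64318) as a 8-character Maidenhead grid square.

PB42hv70

Add 180° to longitude and 90° to latitude: 308.64318, 12.87757.
Field: lon ⌊308.64318/20⌋ = 15 → P; lat ⌊12.87757/10⌋ = 1 → B.
Square: lon ⌊8.64318/2⌋ = 4; lat ⌊2.87757/1⌋ = 2.
Subsquare: lon ⌊0.64318/0.0833333⌋ = 7 → h; lat ⌊0.87757/0.0416667⌋ = 21 → v.
Extended square: lon ⌊0.05985/0.00833333⌋ = 7; lat ⌊0.00257/0.00416667⌋ = 0.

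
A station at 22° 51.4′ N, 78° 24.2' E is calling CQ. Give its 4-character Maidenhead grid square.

ML92

Shift to the Maidenhead origin (180°W, 90°S): lon 258.40, lat 112.86.
Field: lon ⌊258.40/20⌋ = 12 → M; lat ⌊112.86/10⌋ = 11 → L.
Square: lon ⌊18.40/2⌋ = 9; lat ⌊2.86/1⌋ = 2.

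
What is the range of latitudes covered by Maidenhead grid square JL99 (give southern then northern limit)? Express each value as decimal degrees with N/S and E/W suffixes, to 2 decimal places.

29.00° N, 30.00° N

Field J=9, L=11: +9·20° lon, +11·10° lat → SW at lon 0°, lat 20°.
Square 9, 9: +9·2° lon, +9·1° lat → SW at lon 18°, lat 29°.
Cell spans 2° lon × 1° lat.
south 29.00° N, north 30.00° N.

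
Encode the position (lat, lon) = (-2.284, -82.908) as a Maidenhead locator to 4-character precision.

EI87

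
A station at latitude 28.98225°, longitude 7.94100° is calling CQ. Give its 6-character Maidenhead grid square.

Offset from 180°W / 90°S: lon 187.9410°, lat 118.9822°.
Field (20°×10°, letters A–R): lon ⌊187.9410/20⌋ = 9 → J; lat ⌊118.9822/10⌋ = 11 → L.
Square (2°×1°, digits 0–9): lon ⌊7.9410/2⌋ = 3; lat ⌊8.9822/1⌋ = 8.
Subsquare (5′×2.5′, letters a–x): lon ⌊1.9410/0.0833333⌋ = 23 → x; lat ⌊0.9822/0.0416667⌋ = 23 → x.

JL38xx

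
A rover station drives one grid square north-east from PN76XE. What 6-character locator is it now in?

PN86af

Longitude subsquare x = 23; +1 → 24, wraps to 0 = a, carry into square.
Longitude square 7; +1 → 8.
Latitude subsquare e = 4; +1 → 5 = f.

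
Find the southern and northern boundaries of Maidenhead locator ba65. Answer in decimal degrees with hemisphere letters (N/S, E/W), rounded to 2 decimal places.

85.00° S, 84.00° S

Field B=1, A=0: +1·20° lon, +0·10° lat → SW at lon -160°, lat -90°.
Square 6, 5: +6·2° lon, +5·1° lat → SW at lon -148°, lat -85°.
Cell spans 2° lon × 1° lat.
south 85.00° S, north 84.00° S.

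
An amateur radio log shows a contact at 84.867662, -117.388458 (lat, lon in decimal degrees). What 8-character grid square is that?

Add 180° to longitude and 90° to latitude: 62.61154, 174.86766.
Field: lon ⌊62.61154/20⌋ = 3 → D; lat ⌊174.86766/10⌋ = 17 → R.
Square: lon ⌊2.61154/2⌋ = 1; lat ⌊4.86766/1⌋ = 4.
Subsquare: lon ⌊0.61154/0.0833333⌋ = 7 → h; lat ⌊0.86766/0.0416667⌋ = 20 → u.
Extended square: lon ⌊0.02821/0.00833333⌋ = 3; lat ⌊0.03433/0.00416667⌋ = 8.

DR14hu38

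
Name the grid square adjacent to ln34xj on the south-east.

Longitude subsquare x = 23; +1 → 24, wraps to 0 = a, carry into square.
Longitude square 3; +1 → 4.
Latitude subsquare j = 9; −1 → 8 = i.

LN44ai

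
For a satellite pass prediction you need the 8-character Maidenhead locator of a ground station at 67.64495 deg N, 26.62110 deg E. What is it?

KP37hp44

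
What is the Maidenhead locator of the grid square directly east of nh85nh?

Longitude subsquare n = 13; +1 → 14 = o.
The latitude characters are unchanged.

NH85oh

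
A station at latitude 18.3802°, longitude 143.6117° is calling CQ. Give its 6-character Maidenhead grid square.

Add 180° to longitude and 90° to latitude: 323.6117, 108.3802.
Field (20°×10°, letters A–R): lon ⌊323.6117/20⌋ = 16 → Q; lat ⌊108.3802/10⌋ = 10 → K.
Square (2°×1°, digits 0–9): lon ⌊3.6117/2⌋ = 1; lat ⌊8.3802/1⌋ = 8.
Subsquare (5′×2.5′, letters a–x): lon ⌊1.6117/0.0833333⌋ = 19 → t; lat ⌊0.3802/0.0416667⌋ = 9 → j.

QK18tj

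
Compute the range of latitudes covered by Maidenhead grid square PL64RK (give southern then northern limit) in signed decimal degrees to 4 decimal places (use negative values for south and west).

24.4167, 24.4583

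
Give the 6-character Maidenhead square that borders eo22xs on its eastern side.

Longitude subsquare x = 23; +1 → 24, wraps to 0 = a, carry into square.
Longitude square 2; +1 → 3.
The latitude characters are unchanged.

EO32as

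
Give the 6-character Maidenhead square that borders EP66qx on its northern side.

Latitude subsquare x = 23; +1 → 24, wraps to 0 = a, carry into square.
Latitude square 6; +1 → 7.
The longitude characters are unchanged.

EP67qa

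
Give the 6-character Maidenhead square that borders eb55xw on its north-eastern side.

EB65ax

Longitude subsquare x = 23; +1 → 24, wraps to 0 = a, carry into square.
Longitude square 5; +1 → 6.
Latitude subsquare w = 22; +1 → 23 = x.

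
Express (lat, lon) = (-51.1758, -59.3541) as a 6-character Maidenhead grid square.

GD08ht

Offset from 180°W / 90°S: lon 120.6459°, lat 38.8242°.
Field (20°×10°, letters A–R): 120.6459/20 → 6 → G, 38.8242/10 → 3 → D; chars GD.
Square (2°×1°, digits 0–9): 0.6459/2 → 0, 8.8242/1 → 8; chars 08.
Subsquare (5′×2.5′, letters a–x): 0.6459/0.0833333 → 7 → h, 0.8242/0.0416667 → 19 → t; chars ht.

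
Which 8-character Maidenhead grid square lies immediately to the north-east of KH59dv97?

Longitude extended square 9; +1 → 10, wraps to 0, carry into subsquare.
Longitude subsquare d = 3; +1 → 4 = e.
Latitude extended square 7; +1 → 8.

KH59ev08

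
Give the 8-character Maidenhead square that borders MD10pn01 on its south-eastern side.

MD10pn10

Longitude extended square 0; +1 → 1.
Latitude extended square 1; −1 → 0.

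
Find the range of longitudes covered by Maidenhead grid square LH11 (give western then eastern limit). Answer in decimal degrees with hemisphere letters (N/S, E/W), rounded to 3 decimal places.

Field L=11, H=7: +11·20° lon, +7·10° lat → SW at lon 40°, lat -20°.
Square 1, 1: +1·2° lon, +1·1° lat → SW at lon 42°, lat -19°.
Cell spans 2° lon × 1° lat.
west 42.000° E, east 44.000° E.

42.000° E, 44.000° E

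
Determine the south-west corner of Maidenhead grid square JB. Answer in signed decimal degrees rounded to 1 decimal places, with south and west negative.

-80.0, 0.0

Field J=9, B=1: +9·20° lon, +1·10° lat → SW at lon 0°, lat -80°.
latitude -80.0, longitude 0.0.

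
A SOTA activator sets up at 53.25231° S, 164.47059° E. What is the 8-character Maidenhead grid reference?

Add 180° to longitude and 90° to latitude: 344.47059, 36.74769.
Field: lon ⌊344.47059/20⌋ = 17 → R; lat ⌊36.74769/10⌋ = 3 → D.
Square: lon ⌊4.47059/2⌋ = 2; lat ⌊6.74769/1⌋ = 6.
Subsquare: lon ⌊0.47059/0.0833333⌋ = 5 → f; lat ⌊0.74769/0.0416667⌋ = 17 → r.
Extended square: lon ⌊0.05392/0.00833333⌋ = 6; lat ⌊0.03936/0.00416667⌋ = 9.

RD26fr69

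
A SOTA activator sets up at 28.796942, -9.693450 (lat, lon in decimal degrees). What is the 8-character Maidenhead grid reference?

IL58dt61

Add 180° to longitude and 90° to latitude: 170.30655, 118.79694.
Field: lon ⌊170.30655/20⌋ = 8 → I; lat ⌊118.79694/10⌋ = 11 → L.
Square: lon ⌊10.30655/2⌋ = 5; lat ⌊8.79694/1⌋ = 8.
Subsquare: lon ⌊0.30655/0.0833333⌋ = 3 → d; lat ⌊0.79694/0.0416667⌋ = 19 → t.
Extended square: lon ⌊0.05655/0.00833333⌋ = 6; lat ⌊0.00528/0.00416667⌋ = 1.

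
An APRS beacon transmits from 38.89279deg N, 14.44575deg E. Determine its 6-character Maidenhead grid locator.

JM78fv

Add 180° to longitude and 90° to latitude: 194.4458, 128.8928.
Field (20°×10°, letters A–R): lon ⌊194.4458/20⌋ = 9 → J; lat ⌊128.8928/10⌋ = 12 → M.
Square (2°×1°, digits 0–9): lon ⌊14.4458/2⌋ = 7; lat ⌊8.8928/1⌋ = 8.
Subsquare (5′×2.5′, letters a–x): lon ⌊0.4458/0.0833333⌋ = 5 → f; lat ⌊0.8928/0.0416667⌋ = 21 → v.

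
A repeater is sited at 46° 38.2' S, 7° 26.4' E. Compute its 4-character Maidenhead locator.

JE33

Offset from 180°W / 90°S: lon 187.44°, lat 43.36°.
Field (20°×10°, letters A–R): lon ⌊187.44/20⌋ = 9 → J; lat ⌊43.36/10⌋ = 4 → E.
Square (2°×1°, digits 0–9): lon ⌊7.44/2⌋ = 3; lat ⌊3.36/1⌋ = 3.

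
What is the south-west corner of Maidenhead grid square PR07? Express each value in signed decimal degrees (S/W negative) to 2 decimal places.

87.00, 120.00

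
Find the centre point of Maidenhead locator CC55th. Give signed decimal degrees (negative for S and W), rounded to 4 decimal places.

-64.6875, -128.3750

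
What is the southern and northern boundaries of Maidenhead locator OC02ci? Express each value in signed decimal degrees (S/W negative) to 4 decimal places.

-67.6667, -67.6250

Field O=14, C=2: +14·20° lon, +2·10° lat → SW at lon 100°, lat -70°.
Square 0, 2: +0·2° lon, +2·1° lat → SW at lon 100°, lat -68°.
Subsquare c=2, i=8: +2·0.0833333° lon, +8·0.0416667° lat → SW at lon 100.167°, lat -67.6667°.
Cell spans 0.0833333° lon × 0.0416667° lat.
south -67.6667, north -67.6250.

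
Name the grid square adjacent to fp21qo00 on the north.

Latitude extended square 0; +1 → 1.
The longitude characters are unchanged.

FP21qo01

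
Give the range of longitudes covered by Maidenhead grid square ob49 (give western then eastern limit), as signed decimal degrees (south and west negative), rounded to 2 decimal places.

Field O=14, B=1: +14·20° lon, +1·10° lat → SW at lon 100°, lat -80°.
Square 4, 9: +4·2° lon, +9·1° lat → SW at lon 108°, lat -71°.
Cell spans 2° lon × 1° lat.
west 108.00, east 110.00.

108.00, 110.00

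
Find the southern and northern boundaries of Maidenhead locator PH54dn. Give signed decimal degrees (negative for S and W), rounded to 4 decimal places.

-15.4583, -15.4167

Field P=15, H=7: +15·20° lon, +7·10° lat → SW at lon 120°, lat -20°.
Square 5, 4: +5·2° lon, +4·1° lat → SW at lon 130°, lat -16°.
Subsquare d=3, n=13: +3·0.0833333° lon, +13·0.0416667° lat → SW at lon 130.25°, lat -15.4583°.
Cell spans 0.0833333° lon × 0.0416667° lat.
south -15.4583, north -15.4167.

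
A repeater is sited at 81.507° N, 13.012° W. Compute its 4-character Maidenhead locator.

IR31

Add 180° to longitude and 90° to latitude: 166.99, 171.51.
Field: lon ⌊166.99/20⌋ = 8 → I; lat ⌊171.51/10⌋ = 17 → R.
Square: lon ⌊6.99/2⌋ = 3; lat ⌊1.51/1⌋ = 1.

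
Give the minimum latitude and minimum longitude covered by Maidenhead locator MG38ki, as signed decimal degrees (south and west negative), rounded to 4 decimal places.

Field M=12, G=6: +12·20° lon, +6·10° lat → SW at lon 60°, lat -30°.
Square 3, 8: +3·2° lon, +8·1° lat → SW at lon 66°, lat -22°.
Subsquare k=10, i=8: +10·0.0833333° lon, +8·0.0416667° lat → SW at lon 66.8333°, lat -21.6667°.
latitude -21.6667, longitude 66.8333.

-21.6667, 66.8333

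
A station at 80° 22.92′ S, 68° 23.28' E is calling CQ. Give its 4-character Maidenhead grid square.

Add 180° to longitude and 90° to latitude: 248.39, 9.62.
Field: lon ⌊248.39/20⌋ = 12 → M; lat ⌊9.62/10⌋ = 0 → A.
Square: lon ⌊8.39/2⌋ = 4; lat ⌊9.62/1⌋ = 9.

MA49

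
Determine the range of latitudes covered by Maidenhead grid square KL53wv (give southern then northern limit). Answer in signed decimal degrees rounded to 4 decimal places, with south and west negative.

23.8750, 23.9167

Field K=10, L=11: +10·20° lon, +11·10° lat → SW at lon 20°, lat 20°.
Square 5, 3: +5·2° lon, +3·1° lat → SW at lon 30°, lat 23°.
Subsquare w=22, v=21: +22·0.0833333° lon, +21·0.0416667° lat → SW at lon 31.8333°, lat 23.875°.
Cell spans 0.0833333° lon × 0.0416667° lat.
south 23.8750, north 23.9167.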